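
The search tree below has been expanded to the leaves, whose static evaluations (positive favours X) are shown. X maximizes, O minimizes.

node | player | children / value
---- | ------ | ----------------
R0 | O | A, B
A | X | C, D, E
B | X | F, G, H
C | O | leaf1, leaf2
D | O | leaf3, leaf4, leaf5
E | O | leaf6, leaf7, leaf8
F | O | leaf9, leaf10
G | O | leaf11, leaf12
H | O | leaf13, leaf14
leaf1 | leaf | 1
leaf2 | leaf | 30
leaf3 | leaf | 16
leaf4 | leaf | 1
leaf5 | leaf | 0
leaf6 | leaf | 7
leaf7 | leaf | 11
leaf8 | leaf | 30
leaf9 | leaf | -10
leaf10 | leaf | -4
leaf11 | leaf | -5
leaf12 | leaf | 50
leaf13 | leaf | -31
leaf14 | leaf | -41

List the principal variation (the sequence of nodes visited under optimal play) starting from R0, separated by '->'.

R0 -> B -> G -> leaf11

C (O): min(1, 30) = 1
D (O): min(16, 1, 0) = 0
E (O): min(7, 11, 30) = 7
A (X): max(1, 0, 7) = 7
F (O): min(-10, -4) = -10
G (O): min(-5, 50) = -5
H (O): min(-31, -41) = -41
B (X): max(-10, -5, -41) = -5
R0 (O): min(7, -5) = -5
At R0, O picks B (lowest: -5).
At B, X picks G (highest: -5).
At G, O picks leaf11 (lowest: -5).
Terminal value -5.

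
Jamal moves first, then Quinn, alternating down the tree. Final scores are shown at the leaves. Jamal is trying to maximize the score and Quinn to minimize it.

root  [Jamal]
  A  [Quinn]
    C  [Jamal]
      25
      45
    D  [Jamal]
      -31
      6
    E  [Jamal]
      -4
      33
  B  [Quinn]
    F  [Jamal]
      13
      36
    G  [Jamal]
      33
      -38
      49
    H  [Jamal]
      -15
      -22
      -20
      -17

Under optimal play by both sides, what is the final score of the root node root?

C (Jamal): max(25, 45) = 45
D (Jamal): max(-31, 6) = 6
E (Jamal): max(-4, 33) = 33
A (Quinn): min(45, 6, 33) = 6
F (Jamal): max(13, 36) = 36
G (Jamal): max(33, -38, 49) = 49
H (Jamal): max(-15, -22, -20, -17) = -15
B (Quinn): min(36, 49, -15) = -15
root (Jamal): max(6, -15) = 6

6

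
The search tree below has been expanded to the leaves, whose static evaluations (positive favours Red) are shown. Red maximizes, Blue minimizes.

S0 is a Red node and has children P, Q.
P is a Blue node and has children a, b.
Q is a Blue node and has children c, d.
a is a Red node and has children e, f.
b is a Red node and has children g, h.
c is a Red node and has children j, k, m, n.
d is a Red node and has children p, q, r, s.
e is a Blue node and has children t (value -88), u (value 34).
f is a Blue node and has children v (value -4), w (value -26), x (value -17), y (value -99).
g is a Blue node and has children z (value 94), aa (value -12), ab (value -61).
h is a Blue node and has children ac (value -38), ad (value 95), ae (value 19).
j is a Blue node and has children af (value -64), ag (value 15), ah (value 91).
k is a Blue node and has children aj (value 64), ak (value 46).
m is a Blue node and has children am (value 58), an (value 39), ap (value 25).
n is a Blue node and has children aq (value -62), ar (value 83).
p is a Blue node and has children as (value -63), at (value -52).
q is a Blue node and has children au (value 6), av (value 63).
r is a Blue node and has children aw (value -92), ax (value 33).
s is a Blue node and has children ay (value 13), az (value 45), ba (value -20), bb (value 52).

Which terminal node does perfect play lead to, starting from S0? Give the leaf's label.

e (Blue): min(-88, 34) = -88
f (Blue): min(-4, -26, -17, -99) = -99
a (Red): max(-88, -99) = -88
g (Blue): min(94, -12, -61) = -61
h (Blue): min(-38, 95, 19) = -38
b (Red): max(-61, -38) = -38
P (Blue): min(-88, -38) = -88
j (Blue): min(-64, 15, 91) = -64
k (Blue): min(64, 46) = 46
m (Blue): min(58, 39, 25) = 25
n (Blue): min(-62, 83) = -62
c (Red): max(-64, 46, 25, -62) = 46
p (Blue): min(-63, -52) = -63
q (Blue): min(6, 63) = 6
r (Blue): min(-92, 33) = -92
s (Blue): min(13, 45, -20, 52) = -20
d (Red): max(-63, 6, -92, -20) = 6
Q (Blue): min(46, 6) = 6
S0 (Red): max(-88, 6) = 6
At S0, Red picks Q (highest: 6).
At Q, Blue picks d (lowest: 6).
At d, Red picks q (highest: 6).
At q, Blue picks au (lowest: 6).
Terminal value 6.

au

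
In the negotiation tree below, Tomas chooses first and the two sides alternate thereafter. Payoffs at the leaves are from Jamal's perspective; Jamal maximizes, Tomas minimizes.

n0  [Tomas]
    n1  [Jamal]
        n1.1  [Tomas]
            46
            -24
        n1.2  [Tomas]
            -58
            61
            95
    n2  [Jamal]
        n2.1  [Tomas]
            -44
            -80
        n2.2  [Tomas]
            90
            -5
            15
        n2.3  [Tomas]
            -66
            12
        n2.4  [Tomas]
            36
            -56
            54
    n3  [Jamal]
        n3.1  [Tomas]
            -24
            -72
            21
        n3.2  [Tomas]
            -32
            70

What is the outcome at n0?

n1.1 (Tomas): min(46, -24) = -24
n1.2 (Tomas): min(-58, 61, 95) = -58
n1 (Jamal): max(-24, -58) = -24
n2.1 (Tomas): min(-44, -80) = -80
n2.2 (Tomas): min(90, -5, 15) = -5
n2.3 (Tomas): min(-66, 12) = -66
n2.4 (Tomas): min(36, -56, 54) = -56
n2 (Jamal): max(-80, -5, -66, -56) = -5
n3.1 (Tomas): min(-24, -72, 21) = -72
n3.2 (Tomas): min(-32, 70) = -32
n3 (Jamal): max(-72, -32) = -32
n0 (Tomas): min(-24, -5, -32) = -32

-32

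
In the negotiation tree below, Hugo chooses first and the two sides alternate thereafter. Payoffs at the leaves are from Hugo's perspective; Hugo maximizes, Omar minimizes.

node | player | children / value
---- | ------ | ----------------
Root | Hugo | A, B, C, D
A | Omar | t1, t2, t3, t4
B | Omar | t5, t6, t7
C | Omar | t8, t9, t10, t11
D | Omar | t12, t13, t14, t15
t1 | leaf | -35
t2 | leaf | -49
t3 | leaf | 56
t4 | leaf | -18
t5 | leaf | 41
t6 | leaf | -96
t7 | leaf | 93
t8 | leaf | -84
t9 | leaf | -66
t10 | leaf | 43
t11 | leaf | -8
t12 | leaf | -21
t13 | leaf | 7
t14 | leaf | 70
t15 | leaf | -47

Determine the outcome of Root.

-47

A (Omar): min(-35, -49, 56, -18) = -49
B (Omar): min(41, -96, 93) = -96
C (Omar): min(-84, -66, 43, -8) = -84
D (Omar): min(-21, 7, 70, -47) = -47
Root (Hugo): max(-49, -96, -84, -47) = -47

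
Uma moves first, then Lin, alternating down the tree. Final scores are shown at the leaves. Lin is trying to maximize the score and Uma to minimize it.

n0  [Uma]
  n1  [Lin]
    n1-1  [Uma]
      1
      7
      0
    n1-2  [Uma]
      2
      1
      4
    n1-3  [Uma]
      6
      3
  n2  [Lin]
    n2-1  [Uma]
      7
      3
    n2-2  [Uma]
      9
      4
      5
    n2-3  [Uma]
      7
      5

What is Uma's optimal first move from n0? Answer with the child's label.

n1

n1-1 (Uma): min(1, 7, 0) = 0
n1-2 (Uma): min(2, 1, 4) = 1
n1-3 (Uma): min(6, 3) = 3
n1 (Lin): max(0, 1, 3) = 3
n2-1 (Uma): min(7, 3) = 3
n2-2 (Uma): min(9, 4, 5) = 4
n2-3 (Uma): min(7, 5) = 5
n2 (Lin): max(3, 4, 5) = 5
n0 (Uma): min(3, 5) = 3
Uma at n0 wants the lowest of {n1=3, n2=5}, so chooses n1.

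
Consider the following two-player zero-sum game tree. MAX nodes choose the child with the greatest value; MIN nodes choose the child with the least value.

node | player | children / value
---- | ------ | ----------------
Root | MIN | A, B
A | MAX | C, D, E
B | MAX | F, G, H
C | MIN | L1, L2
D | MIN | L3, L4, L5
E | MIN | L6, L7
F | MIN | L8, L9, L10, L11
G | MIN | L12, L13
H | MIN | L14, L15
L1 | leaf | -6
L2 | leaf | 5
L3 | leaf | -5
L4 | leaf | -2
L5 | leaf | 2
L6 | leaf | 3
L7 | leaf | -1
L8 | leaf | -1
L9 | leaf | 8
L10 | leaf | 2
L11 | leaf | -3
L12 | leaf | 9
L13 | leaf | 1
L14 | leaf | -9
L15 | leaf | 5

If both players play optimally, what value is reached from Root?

-1

C (MIN): min(-6, 5) = -6
D (MIN): min(-5, -2, 2) = -5
E (MIN): min(3, -1) = -1
A (MAX): max(-6, -5, -1) = -1
F (MIN): min(-1, 8, 2, -3) = -3
G (MIN): min(9, 1) = 1
H (MIN): min(-9, 5) = -9
B (MAX): max(-3, 1, -9) = 1
Root (MIN): min(-1, 1) = -1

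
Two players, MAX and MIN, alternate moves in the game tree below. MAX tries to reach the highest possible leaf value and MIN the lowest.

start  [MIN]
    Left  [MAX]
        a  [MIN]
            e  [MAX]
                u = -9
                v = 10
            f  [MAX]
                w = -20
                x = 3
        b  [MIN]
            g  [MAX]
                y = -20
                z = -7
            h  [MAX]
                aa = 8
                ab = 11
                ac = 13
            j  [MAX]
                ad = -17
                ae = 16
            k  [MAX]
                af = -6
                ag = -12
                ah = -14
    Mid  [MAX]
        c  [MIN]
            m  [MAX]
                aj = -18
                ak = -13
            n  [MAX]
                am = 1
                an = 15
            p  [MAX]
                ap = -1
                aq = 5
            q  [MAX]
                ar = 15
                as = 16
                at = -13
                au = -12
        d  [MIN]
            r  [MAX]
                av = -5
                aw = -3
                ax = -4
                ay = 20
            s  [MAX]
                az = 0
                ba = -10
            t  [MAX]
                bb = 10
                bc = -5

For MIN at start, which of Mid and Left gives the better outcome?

Mid

m (MAX): max(-18, -13) = -13
n (MAX): max(1, 15) = 15
p (MAX): max(-1, 5) = 5
q (MAX): max(15, 16, -13, -12) = 16
c (MIN): min(-13, 15, 5, 16) = -13
r (MAX): max(-5, -3, -4, 20) = 20
s (MAX): max(0, -10) = 0
t (MAX): max(10, -5) = 10
d (MIN): min(20, 0, 10) = 0
Mid (MAX): max(-13, 0) = 0
e (MAX): max(-9, 10) = 10
f (MAX): max(-20, 3) = 3
a (MIN): min(10, 3) = 3
g (MAX): max(-20, -7) = -7
h (MAX): max(8, 11, 13) = 13
j (MAX): max(-17, 16) = 16
k (MAX): max(-6, -12, -14) = -6
b (MIN): min(-7, 13, 16, -6) = -7
Left (MAX): max(3, -7) = 3
MIN prefers the lower value; Mid=0, Left=3. Mid is better since 0 < 3.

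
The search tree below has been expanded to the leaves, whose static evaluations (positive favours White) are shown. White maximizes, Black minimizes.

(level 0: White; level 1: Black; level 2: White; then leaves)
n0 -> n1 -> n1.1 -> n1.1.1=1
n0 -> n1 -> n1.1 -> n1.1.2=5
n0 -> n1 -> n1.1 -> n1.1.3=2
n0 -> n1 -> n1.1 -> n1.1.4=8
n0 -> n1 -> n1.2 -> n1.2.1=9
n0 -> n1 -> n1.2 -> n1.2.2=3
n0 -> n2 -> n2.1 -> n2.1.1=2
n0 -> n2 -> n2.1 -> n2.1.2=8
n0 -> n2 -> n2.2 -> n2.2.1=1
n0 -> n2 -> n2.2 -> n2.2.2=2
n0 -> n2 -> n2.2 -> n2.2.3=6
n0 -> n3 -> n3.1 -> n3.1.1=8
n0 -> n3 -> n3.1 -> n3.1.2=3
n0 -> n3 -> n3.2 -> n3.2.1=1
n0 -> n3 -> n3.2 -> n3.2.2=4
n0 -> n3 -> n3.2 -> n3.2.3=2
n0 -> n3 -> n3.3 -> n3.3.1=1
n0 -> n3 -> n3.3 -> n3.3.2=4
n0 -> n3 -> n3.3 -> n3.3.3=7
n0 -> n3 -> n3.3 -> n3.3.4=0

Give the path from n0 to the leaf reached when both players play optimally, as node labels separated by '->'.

n0 -> n1 -> n1.1 -> n1.1.4

n1.1 (White): max(1, 5, 2, 8) = 8
n1.2 (White): max(9, 3) = 9
n1 (Black): min(8, 9) = 8
n2.1 (White): max(2, 8) = 8
n2.2 (White): max(1, 2, 6) = 6
n2 (Black): min(8, 6) = 6
n3.1 (White): max(8, 3) = 8
n3.2 (White): max(1, 4, 2) = 4
n3.3 (White): max(1, 4, 7, 0) = 7
n3 (Black): min(8, 4, 7) = 4
n0 (White): max(8, 6, 4) = 8
At n0, White picks n1 (highest: 8).
At n1, Black picks n1.1 (lowest: 8).
At n1.1, White picks n1.1.4 (highest: 8).
Terminal value 8.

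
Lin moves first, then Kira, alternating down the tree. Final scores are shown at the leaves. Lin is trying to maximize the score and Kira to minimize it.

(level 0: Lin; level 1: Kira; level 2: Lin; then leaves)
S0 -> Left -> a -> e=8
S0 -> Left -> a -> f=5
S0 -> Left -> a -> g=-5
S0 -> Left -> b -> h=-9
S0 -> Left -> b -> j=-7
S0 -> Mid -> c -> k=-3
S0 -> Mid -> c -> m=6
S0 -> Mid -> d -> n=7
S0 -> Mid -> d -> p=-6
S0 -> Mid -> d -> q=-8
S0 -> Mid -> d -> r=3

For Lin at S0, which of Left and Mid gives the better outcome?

a (Lin): max(8, 5, -5) = 8
b (Lin): max(-9, -7) = -7
Left (Kira): min(8, -7) = -7
c (Lin): max(-3, 6) = 6
d (Lin): max(7, -6, -8, 3) = 7
Mid (Kira): min(6, 7) = 6
Lin prefers the higher value; Left=-7, Mid=6. Mid is better since 6 > -7.

Mid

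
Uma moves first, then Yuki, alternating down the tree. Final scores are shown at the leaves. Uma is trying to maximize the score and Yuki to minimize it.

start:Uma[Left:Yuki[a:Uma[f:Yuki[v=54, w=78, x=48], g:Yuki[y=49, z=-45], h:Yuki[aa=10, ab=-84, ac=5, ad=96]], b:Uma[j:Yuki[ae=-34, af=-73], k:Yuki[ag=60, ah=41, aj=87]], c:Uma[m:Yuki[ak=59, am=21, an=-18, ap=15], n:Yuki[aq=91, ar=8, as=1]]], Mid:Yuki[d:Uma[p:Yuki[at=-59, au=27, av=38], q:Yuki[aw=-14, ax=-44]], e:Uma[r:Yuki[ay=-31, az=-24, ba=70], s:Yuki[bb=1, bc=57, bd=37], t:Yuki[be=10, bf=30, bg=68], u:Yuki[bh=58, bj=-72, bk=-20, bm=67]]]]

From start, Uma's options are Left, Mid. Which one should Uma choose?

Left

f (Yuki): min(54, 78, 48) = 48
g (Yuki): min(49, -45) = -45
h (Yuki): min(10, -84, 5, 96) = -84
a (Uma): max(48, -45, -84) = 48
j (Yuki): min(-34, -73) = -73
k (Yuki): min(60, 41, 87) = 41
b (Uma): max(-73, 41) = 41
m (Yuki): min(59, 21, -18, 15) = -18
n (Yuki): min(91, 8, 1) = 1
c (Uma): max(-18, 1) = 1
Left (Yuki): min(48, 41, 1) = 1
p (Yuki): min(-59, 27, 38) = -59
q (Yuki): min(-14, -44) = -44
d (Uma): max(-59, -44) = -44
r (Yuki): min(-31, -24, 70) = -31
s (Yuki): min(1, 57, 37) = 1
t (Yuki): min(10, 30, 68) = 10
u (Yuki): min(58, -72, -20, 67) = -72
e (Uma): max(-31, 1, 10, -72) = 10
Mid (Yuki): min(-44, 10) = -44
start (Uma): max(1, -44) = 1
Uma at start wants the highest of {Left=1, Mid=-44}, so chooses Left.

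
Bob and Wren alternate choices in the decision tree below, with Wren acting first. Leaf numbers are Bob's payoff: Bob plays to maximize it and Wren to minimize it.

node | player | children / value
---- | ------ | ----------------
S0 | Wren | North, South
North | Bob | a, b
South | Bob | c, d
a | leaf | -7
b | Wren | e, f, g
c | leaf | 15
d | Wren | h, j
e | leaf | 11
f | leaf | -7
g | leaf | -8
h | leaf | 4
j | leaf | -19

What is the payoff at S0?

-7

b (Wren): min(11, -7, -8) = -8
North (Bob): max(-7, -8) = -7
d (Wren): min(4, -19) = -19
South (Bob): max(15, -19) = 15
S0 (Wren): min(-7, 15) = -7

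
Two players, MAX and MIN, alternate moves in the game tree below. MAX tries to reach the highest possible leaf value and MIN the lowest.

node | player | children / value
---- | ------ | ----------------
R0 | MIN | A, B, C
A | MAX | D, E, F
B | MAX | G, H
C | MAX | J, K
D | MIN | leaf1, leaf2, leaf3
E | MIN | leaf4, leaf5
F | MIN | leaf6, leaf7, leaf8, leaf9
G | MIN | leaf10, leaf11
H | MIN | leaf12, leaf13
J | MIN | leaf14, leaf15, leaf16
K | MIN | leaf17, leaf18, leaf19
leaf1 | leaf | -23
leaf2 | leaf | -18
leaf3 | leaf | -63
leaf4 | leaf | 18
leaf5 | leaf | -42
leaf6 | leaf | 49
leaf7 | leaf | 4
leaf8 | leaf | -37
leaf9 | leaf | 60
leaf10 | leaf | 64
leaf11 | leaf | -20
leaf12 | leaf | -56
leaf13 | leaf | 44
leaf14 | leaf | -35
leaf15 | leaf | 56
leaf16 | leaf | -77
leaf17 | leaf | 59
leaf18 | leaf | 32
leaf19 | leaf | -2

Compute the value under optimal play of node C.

-2

J (MIN): min(-35, 56, -77) = -77
K (MIN): min(59, 32, -2) = -2
C (MAX): max(-77, -2) = -2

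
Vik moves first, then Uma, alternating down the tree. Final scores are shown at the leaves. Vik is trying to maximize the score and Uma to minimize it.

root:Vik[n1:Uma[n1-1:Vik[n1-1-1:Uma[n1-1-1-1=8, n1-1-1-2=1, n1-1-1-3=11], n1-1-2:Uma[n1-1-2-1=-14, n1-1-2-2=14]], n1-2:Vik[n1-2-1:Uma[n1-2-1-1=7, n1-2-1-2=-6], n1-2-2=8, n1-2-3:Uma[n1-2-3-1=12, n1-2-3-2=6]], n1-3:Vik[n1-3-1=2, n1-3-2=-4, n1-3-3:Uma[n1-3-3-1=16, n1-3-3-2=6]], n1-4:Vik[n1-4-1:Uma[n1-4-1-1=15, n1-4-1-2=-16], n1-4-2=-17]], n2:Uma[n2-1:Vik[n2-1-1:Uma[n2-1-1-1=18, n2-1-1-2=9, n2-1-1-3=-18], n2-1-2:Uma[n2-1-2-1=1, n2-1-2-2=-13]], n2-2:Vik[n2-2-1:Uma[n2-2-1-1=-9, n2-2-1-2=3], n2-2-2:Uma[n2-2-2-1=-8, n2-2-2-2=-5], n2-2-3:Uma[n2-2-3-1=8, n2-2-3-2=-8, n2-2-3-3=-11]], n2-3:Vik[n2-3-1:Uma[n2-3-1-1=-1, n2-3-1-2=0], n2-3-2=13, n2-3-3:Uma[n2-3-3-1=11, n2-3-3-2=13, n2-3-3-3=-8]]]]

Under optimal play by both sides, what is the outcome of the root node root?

-13

n1-1-1 (Uma): min(8, 1, 11) = 1
n1-1-2 (Uma): min(-14, 14) = -14
n1-1 (Vik): max(1, -14) = 1
n1-2-1 (Uma): min(7, -6) = -6
n1-2-3 (Uma): min(12, 6) = 6
n1-2 (Vik): max(-6, 8, 6) = 8
n1-3-3 (Uma): min(16, 6) = 6
n1-3 (Vik): max(2, -4, 6) = 6
n1-4-1 (Uma): min(15, -16) = -16
n1-4 (Vik): max(-16, -17) = -16
n1 (Uma): min(1, 8, 6, -16) = -16
n2-1-1 (Uma): min(18, 9, -18) = -18
n2-1-2 (Uma): min(1, -13) = -13
n2-1 (Vik): max(-18, -13) = -13
n2-2-1 (Uma): min(-9, 3) = -9
n2-2-2 (Uma): min(-8, -5) = -8
n2-2-3 (Uma): min(8, -8, -11) = -11
n2-2 (Vik): max(-9, -8, -11) = -8
n2-3-1 (Uma): min(-1, 0) = -1
n2-3-3 (Uma): min(11, 13, -8) = -8
n2-3 (Vik): max(-1, 13, -8) = 13
n2 (Uma): min(-13, -8, 13) = -13
root (Vik): max(-16, -13) = -13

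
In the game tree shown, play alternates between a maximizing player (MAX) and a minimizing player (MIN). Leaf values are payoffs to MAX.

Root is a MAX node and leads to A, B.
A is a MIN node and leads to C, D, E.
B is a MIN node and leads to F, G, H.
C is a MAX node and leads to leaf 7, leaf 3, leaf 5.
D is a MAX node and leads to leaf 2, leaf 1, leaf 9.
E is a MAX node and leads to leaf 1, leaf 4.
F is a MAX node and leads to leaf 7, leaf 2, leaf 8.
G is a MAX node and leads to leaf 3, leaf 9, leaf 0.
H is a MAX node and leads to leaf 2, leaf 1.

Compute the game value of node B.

2

F (MAX): max(7, 2, 8) = 8
G (MAX): max(3, 9, 0) = 9
H (MAX): max(2, 1) = 2
B (MIN): min(8, 9, 2) = 2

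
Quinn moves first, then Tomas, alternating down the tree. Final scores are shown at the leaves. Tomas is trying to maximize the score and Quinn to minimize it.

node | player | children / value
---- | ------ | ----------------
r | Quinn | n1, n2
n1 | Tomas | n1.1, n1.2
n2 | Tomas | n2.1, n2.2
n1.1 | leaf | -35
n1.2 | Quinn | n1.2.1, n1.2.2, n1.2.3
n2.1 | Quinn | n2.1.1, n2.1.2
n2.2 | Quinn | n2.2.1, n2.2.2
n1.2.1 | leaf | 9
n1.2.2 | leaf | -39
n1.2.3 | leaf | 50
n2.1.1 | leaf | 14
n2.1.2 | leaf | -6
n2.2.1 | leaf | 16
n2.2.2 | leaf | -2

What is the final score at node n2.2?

-2

n2.2 (Quinn): min(16, -2) = -2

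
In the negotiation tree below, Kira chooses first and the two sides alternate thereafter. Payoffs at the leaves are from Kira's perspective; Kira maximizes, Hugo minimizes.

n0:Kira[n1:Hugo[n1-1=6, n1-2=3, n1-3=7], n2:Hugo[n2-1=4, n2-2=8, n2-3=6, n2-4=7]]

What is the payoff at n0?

n1 (Hugo): min(6, 3, 7) = 3
n2 (Hugo): min(4, 8, 6, 7) = 4
n0 (Kira): max(3, 4) = 4

4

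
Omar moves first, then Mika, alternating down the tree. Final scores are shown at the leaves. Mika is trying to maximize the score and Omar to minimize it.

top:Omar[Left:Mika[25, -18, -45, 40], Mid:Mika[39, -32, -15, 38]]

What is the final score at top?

39

Left (Mika): max(25, -18, -45, 40) = 40
Mid (Mika): max(39, -32, -15, 38) = 39
top (Omar): min(40, 39) = 39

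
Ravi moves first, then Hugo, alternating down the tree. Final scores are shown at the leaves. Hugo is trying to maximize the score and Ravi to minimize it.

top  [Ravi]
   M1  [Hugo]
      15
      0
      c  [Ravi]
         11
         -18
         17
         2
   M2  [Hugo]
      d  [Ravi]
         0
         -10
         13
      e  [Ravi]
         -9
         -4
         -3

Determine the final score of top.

-9

c (Ravi): min(11, -18, 17, 2) = -18
M1 (Hugo): max(15, 0, -18) = 15
d (Ravi): min(0, -10, 13) = -10
e (Ravi): min(-9, -4, -3) = -9
M2 (Hugo): max(-10, -9) = -9
top (Ravi): min(15, -9) = -9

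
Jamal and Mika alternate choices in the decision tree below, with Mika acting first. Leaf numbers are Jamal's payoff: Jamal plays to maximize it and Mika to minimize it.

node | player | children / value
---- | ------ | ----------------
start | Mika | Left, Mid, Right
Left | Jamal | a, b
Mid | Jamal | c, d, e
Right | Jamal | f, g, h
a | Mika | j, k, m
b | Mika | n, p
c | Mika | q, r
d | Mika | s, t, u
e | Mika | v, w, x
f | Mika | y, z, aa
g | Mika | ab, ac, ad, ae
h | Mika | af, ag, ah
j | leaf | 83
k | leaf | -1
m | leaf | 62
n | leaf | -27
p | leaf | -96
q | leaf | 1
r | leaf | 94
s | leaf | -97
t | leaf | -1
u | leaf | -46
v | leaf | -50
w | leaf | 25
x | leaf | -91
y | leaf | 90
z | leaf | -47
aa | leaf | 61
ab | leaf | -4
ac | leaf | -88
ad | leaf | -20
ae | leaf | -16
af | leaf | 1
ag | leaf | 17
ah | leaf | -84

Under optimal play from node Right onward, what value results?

-47

f (Mika): min(90, -47, 61) = -47
g (Mika): min(-4, -88, -20, -16) = -88
h (Mika): min(1, 17, -84) = -84
Right (Jamal): max(-47, -88, -84) = -47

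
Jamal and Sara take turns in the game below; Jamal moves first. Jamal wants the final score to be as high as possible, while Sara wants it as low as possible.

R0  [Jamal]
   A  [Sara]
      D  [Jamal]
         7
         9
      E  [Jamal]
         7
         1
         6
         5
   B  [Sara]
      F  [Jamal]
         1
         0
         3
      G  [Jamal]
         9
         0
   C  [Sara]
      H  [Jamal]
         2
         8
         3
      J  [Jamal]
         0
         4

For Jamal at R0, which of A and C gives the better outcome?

D (Jamal): max(7, 9) = 9
E (Jamal): max(7, 1, 6, 5) = 7
A (Sara): min(9, 7) = 7
H (Jamal): max(2, 8, 3) = 8
J (Jamal): max(0, 4) = 4
C (Sara): min(8, 4) = 4
Jamal prefers the higher value; A=7, C=4. A is better since 7 > 4.

A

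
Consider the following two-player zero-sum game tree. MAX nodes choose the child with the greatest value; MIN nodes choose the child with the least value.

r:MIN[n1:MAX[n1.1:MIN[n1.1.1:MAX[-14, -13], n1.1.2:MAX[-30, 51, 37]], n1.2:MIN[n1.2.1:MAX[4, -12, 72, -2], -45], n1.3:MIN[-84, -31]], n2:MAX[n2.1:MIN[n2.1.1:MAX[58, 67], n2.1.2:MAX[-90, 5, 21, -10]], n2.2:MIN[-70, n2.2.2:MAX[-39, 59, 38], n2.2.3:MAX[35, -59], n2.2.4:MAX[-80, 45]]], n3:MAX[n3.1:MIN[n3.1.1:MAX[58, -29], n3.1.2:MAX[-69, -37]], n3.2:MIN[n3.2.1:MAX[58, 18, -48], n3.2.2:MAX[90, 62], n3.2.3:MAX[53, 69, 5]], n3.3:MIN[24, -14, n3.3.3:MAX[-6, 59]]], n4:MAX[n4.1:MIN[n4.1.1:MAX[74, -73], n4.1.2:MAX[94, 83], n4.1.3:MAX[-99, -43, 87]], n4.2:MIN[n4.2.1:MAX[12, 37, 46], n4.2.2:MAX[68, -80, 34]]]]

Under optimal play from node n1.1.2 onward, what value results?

51

n1.1.2 (MAX): max(-30, 51, 37) = 51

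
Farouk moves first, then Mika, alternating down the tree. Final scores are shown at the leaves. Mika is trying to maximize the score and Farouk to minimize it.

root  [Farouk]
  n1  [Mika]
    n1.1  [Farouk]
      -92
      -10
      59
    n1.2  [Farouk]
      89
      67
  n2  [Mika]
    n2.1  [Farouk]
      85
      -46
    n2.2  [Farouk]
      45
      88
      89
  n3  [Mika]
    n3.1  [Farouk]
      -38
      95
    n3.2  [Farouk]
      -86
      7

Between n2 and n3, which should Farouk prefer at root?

n3

n2.1 (Farouk): min(85, -46) = -46
n2.2 (Farouk): min(45, 88, 89) = 45
n2 (Mika): max(-46, 45) = 45
n3.1 (Farouk): min(-38, 95) = -38
n3.2 (Farouk): min(-86, 7) = -86
n3 (Mika): max(-38, -86) = -38
Farouk prefers the lower value; n2=45, n3=-38. n3 is better since -38 < 45.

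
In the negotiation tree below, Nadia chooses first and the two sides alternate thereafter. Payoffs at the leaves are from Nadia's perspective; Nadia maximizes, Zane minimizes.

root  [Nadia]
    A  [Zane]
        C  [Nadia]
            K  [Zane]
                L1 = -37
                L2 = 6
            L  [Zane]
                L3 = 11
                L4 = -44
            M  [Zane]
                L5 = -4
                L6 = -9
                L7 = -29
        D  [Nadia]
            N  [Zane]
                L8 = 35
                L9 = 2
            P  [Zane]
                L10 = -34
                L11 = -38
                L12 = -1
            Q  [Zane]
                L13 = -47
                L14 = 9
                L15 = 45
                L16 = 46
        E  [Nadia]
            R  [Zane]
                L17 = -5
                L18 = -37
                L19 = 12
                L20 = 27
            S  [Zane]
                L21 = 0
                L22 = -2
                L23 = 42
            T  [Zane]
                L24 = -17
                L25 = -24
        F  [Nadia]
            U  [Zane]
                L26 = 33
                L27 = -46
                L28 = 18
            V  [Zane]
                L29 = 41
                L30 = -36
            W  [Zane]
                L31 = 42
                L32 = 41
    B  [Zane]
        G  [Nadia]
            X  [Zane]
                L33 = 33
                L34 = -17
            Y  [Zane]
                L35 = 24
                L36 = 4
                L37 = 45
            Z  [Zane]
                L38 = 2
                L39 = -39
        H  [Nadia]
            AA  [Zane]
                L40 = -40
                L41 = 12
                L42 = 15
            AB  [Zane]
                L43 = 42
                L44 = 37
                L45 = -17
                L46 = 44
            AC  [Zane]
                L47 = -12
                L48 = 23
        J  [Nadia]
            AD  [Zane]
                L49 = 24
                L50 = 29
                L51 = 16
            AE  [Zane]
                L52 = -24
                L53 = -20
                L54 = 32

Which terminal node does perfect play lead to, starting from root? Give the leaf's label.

K (Zane): min(-37, 6) = -37
L (Zane): min(11, -44) = -44
M (Zane): min(-4, -9, -29) = -29
C (Nadia): max(-37, -44, -29) = -29
N (Zane): min(35, 2) = 2
P (Zane): min(-34, -38, -1) = -38
Q (Zane): min(-47, 9, 45, 46) = -47
D (Nadia): max(2, -38, -47) = 2
R (Zane): min(-5, -37, 12, 27) = -37
S (Zane): min(0, -2, 42) = -2
T (Zane): min(-17, -24) = -24
E (Nadia): max(-37, -2, -24) = -2
U (Zane): min(33, -46, 18) = -46
V (Zane): min(41, -36) = -36
W (Zane): min(42, 41) = 41
F (Nadia): max(-46, -36, 41) = 41
A (Zane): min(-29, 2, -2, 41) = -29
X (Zane): min(33, -17) = -17
Y (Zane): min(24, 4, 45) = 4
Z (Zane): min(2, -39) = -39
G (Nadia): max(-17, 4, -39) = 4
AA (Zane): min(-40, 12, 15) = -40
AB (Zane): min(42, 37, -17, 44) = -17
AC (Zane): min(-12, 23) = -12
H (Nadia): max(-40, -17, -12) = -12
AD (Zane): min(24, 29, 16) = 16
AE (Zane): min(-24, -20, 32) = -24
J (Nadia): max(16, -24) = 16
B (Zane): min(4, -12, 16) = -12
root (Nadia): max(-29, -12) = -12
At root, Nadia picks B (highest: -12).
At B, Zane picks H (lowest: -12).
At H, Nadia picks AC (highest: -12).
At AC, Zane picks L47 (lowest: -12).
Terminal value -12.

L47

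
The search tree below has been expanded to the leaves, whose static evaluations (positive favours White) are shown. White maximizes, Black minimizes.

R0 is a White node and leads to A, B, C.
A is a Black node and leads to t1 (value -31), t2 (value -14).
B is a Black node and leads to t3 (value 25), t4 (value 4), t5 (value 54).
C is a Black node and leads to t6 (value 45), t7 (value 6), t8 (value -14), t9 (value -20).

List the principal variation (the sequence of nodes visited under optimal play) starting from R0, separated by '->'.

A (Black): min(-31, -14) = -31
B (Black): min(25, 4, 54) = 4
C (Black): min(45, 6, -14, -20) = -20
R0 (White): max(-31, 4, -20) = 4
At R0, White picks B (highest: 4).
At B, Black picks t4 (lowest: 4).
Terminal value 4.

R0 -> B -> t4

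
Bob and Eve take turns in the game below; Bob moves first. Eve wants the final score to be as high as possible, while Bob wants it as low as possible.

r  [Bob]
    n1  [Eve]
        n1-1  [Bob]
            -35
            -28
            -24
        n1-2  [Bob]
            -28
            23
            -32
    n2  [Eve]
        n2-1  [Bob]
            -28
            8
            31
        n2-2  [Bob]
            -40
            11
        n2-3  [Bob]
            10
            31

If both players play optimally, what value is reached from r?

n1-1 (Bob): min(-35, -28, -24) = -35
n1-2 (Bob): min(-28, 23, -32) = -32
n1 (Eve): max(-35, -32) = -32
n2-1 (Bob): min(-28, 8, 31) = -28
n2-2 (Bob): min(-40, 11) = -40
n2-3 (Bob): min(10, 31) = 10
n2 (Eve): max(-28, -40, 10) = 10
r (Bob): min(-32, 10) = -32

-32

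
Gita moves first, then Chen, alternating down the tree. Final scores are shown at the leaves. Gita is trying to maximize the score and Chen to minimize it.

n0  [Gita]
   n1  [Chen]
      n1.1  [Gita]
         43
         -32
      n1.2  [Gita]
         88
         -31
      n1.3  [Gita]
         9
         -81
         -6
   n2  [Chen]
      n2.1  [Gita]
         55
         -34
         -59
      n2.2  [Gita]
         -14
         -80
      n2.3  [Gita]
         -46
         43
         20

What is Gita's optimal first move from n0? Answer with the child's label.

n1.1 (Gita): max(43, -32) = 43
n1.2 (Gita): max(88, -31) = 88
n1.3 (Gita): max(9, -81, -6) = 9
n1 (Chen): min(43, 88, 9) = 9
n2.1 (Gita): max(55, -34, -59) = 55
n2.2 (Gita): max(-14, -80) = -14
n2.3 (Gita): max(-46, 43, 20) = 43
n2 (Chen): min(55, -14, 43) = -14
n0 (Gita): max(9, -14) = 9
Gita at n0 wants the highest of {n1=9, n2=-14}, so chooses n1.

n1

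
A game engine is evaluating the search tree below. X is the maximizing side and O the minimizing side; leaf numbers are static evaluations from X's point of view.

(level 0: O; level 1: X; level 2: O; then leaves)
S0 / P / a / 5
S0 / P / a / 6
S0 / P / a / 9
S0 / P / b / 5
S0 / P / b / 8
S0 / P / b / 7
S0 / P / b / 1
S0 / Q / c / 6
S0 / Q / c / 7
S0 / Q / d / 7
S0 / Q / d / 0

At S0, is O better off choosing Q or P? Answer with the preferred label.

c (O): min(6, 7) = 6
d (O): min(7, 0) = 0
Q (X): max(6, 0) = 6
a (O): min(5, 6, 9) = 5
b (O): min(5, 8, 7, 1) = 1
P (X): max(5, 1) = 5
O prefers the lower value; Q=6, P=5. P is better since 5 < 6.

P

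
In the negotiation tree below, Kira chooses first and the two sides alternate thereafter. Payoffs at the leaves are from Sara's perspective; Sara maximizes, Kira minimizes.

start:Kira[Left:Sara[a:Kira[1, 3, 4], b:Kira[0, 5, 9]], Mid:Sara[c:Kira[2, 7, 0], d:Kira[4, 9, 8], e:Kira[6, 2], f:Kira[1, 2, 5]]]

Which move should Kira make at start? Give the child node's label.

a (Kira): min(1, 3, 4) = 1
b (Kira): min(0, 5, 9) = 0
Left (Sara): max(1, 0) = 1
c (Kira): min(2, 7, 0) = 0
d (Kira): min(4, 9, 8) = 4
e (Kira): min(6, 2) = 2
f (Kira): min(1, 2, 5) = 1
Mid (Sara): max(0, 4, 2, 1) = 4
start (Kira): min(1, 4) = 1
Kira at start wants the lowest of {Left=1, Mid=4}, so chooses Left.

Left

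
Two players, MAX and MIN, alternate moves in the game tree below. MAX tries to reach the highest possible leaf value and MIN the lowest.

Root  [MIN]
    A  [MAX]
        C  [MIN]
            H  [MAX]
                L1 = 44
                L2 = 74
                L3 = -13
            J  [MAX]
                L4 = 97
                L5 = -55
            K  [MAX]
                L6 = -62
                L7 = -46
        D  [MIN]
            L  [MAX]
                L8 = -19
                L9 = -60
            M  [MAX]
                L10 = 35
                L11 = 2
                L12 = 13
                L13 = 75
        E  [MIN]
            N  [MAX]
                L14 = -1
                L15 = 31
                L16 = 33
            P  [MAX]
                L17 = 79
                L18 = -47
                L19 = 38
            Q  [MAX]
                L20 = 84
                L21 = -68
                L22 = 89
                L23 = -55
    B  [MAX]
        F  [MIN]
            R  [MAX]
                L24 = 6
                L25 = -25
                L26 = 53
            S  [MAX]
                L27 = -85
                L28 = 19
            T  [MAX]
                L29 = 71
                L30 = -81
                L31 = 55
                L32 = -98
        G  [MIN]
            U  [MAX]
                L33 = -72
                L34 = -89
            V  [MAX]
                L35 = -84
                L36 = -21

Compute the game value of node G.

U (MAX): max(-72, -89) = -72
V (MAX): max(-84, -21) = -21
G (MIN): min(-72, -21) = -72

-72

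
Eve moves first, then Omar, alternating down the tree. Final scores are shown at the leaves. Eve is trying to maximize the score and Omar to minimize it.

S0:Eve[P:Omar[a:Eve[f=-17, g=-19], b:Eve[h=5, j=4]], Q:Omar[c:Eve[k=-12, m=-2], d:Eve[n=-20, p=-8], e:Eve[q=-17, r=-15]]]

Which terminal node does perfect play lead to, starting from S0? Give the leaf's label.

a (Eve): max(-17, -19) = -17
b (Eve): max(5, 4) = 5
P (Omar): min(-17, 5) = -17
c (Eve): max(-12, -2) = -2
d (Eve): max(-20, -8) = -8
e (Eve): max(-17, -15) = -15
Q (Omar): min(-2, -8, -15) = -15
S0 (Eve): max(-17, -15) = -15
At S0, Eve picks Q (highest: -15).
At Q, Omar picks e (lowest: -15).
At e, Eve picks r (highest: -15).
Terminal value -15.

r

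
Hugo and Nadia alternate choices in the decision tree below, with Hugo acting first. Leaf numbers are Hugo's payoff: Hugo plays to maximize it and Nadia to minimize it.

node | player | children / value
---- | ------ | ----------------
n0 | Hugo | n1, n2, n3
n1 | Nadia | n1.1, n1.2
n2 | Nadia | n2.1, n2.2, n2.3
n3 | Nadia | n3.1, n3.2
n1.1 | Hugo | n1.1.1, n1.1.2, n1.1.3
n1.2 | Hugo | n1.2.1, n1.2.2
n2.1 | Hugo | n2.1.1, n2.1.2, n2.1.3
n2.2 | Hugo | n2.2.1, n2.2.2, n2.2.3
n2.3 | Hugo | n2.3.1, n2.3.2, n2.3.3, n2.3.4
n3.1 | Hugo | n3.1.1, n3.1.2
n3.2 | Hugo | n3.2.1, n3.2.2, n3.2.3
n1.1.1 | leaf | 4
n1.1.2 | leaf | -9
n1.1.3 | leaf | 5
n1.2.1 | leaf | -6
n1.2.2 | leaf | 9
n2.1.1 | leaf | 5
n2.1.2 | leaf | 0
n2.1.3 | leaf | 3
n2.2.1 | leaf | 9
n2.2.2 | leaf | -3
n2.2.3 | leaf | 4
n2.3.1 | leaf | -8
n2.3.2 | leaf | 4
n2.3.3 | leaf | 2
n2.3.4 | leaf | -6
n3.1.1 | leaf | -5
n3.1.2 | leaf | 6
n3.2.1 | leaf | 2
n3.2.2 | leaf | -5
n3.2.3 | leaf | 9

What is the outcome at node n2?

n2.1 (Hugo): max(5, 0, 3) = 5
n2.2 (Hugo): max(9, -3, 4) = 9
n2.3 (Hugo): max(-8, 4, 2, -6) = 4
n2 (Nadia): min(5, 9, 4) = 4

4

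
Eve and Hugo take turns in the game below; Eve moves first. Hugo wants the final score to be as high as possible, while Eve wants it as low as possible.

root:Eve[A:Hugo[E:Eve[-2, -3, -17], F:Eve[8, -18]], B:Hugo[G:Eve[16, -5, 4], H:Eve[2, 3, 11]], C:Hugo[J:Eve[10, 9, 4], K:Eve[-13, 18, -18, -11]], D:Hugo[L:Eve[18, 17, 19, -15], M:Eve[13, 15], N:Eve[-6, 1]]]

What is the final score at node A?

E (Eve): min(-2, -3, -17) = -17
F (Eve): min(8, -18) = -18
A (Hugo): max(-17, -18) = -17

-17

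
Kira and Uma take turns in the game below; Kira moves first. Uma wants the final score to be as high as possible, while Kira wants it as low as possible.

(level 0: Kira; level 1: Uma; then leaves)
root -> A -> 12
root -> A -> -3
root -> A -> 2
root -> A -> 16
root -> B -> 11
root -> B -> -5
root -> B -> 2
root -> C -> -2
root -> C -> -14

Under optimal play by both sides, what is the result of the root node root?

-2

A (Uma): max(12, -3, 2, 16) = 16
B (Uma): max(11, -5, 2) = 11
C (Uma): max(-2, -14) = -2
root (Kira): min(16, 11, -2) = -2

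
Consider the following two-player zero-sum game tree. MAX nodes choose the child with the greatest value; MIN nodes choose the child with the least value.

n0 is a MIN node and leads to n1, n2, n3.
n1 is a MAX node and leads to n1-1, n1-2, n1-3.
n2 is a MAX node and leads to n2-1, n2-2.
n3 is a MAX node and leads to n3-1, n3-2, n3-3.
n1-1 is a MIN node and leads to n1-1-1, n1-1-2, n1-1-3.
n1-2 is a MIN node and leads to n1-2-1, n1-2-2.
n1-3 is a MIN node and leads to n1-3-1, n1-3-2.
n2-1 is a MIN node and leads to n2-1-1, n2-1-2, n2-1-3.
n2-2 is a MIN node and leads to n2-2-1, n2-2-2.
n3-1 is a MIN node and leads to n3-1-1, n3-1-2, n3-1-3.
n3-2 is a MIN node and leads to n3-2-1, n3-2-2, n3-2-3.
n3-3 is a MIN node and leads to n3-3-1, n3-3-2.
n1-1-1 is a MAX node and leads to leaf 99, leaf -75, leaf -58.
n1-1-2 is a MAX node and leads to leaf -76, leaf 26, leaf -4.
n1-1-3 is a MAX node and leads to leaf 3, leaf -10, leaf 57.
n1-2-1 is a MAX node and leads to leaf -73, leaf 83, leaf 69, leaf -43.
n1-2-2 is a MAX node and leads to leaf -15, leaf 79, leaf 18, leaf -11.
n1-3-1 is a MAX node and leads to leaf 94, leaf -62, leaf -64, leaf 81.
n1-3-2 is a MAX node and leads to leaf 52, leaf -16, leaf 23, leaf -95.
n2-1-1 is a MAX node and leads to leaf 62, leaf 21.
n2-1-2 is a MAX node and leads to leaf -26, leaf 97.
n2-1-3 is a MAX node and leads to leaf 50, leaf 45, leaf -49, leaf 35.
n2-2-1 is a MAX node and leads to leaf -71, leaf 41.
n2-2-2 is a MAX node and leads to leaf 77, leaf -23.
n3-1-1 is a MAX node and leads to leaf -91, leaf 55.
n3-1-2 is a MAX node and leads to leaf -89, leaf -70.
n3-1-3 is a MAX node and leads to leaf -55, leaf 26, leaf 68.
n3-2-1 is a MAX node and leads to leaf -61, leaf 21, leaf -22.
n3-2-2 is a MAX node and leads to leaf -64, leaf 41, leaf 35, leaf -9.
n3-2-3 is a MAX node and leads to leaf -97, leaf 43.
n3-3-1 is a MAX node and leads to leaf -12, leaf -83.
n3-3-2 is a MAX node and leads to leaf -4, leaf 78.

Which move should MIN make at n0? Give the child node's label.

n3

n1-1-1 (MAX): max(99, -75, -58) = 99
n1-1-2 (MAX): max(-76, 26, -4) = 26
n1-1-3 (MAX): max(3, -10, 57) = 57
n1-1 (MIN): min(99, 26, 57) = 26
n1-2-1 (MAX): max(-73, 83, 69, -43) = 83
n1-2-2 (MAX): max(-15, 79, 18, -11) = 79
n1-2 (MIN): min(83, 79) = 79
n1-3-1 (MAX): max(94, -62, -64, 81) = 94
n1-3-2 (MAX): max(52, -16, 23, -95) = 52
n1-3 (MIN): min(94, 52) = 52
n1 (MAX): max(26, 79, 52) = 79
n2-1-1 (MAX): max(62, 21) = 62
n2-1-2 (MAX): max(-26, 97) = 97
n2-1-3 (MAX): max(50, 45, -49, 35) = 50
n2-1 (MIN): min(62, 97, 50) = 50
n2-2-1 (MAX): max(-71, 41) = 41
n2-2-2 (MAX): max(77, -23) = 77
n2-2 (MIN): min(41, 77) = 41
n2 (MAX): max(50, 41) = 50
n3-1-1 (MAX): max(-91, 55) = 55
n3-1-2 (MAX): max(-89, -70) = -70
n3-1-3 (MAX): max(-55, 26, 68) = 68
n3-1 (MIN): min(55, -70, 68) = -70
n3-2-1 (MAX): max(-61, 21, -22) = 21
n3-2-2 (MAX): max(-64, 41, 35, -9) = 41
n3-2-3 (MAX): max(-97, 43) = 43
n3-2 (MIN): min(21, 41, 43) = 21
n3-3-1 (MAX): max(-12, -83) = -12
n3-3-2 (MAX): max(-4, 78) = 78
n3-3 (MIN): min(-12, 78) = -12
n3 (MAX): max(-70, 21, -12) = 21
n0 (MIN): min(79, 50, 21) = 21
MIN at n0 wants the lowest of {n1=79, n2=50, n3=21}, so chooses n3.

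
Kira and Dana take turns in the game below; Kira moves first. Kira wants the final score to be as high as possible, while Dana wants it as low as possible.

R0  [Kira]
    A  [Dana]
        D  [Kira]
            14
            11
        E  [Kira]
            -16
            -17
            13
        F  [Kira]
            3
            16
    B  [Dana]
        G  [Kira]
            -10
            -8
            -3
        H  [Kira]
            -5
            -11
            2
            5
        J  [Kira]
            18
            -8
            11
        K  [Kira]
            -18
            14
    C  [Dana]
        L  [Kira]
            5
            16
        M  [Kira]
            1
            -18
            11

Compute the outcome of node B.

-3

G (Kira): max(-10, -8, -3) = -3
H (Kira): max(-5, -11, 2, 5) = 5
J (Kira): max(18, -8, 11) = 18
K (Kira): max(-18, 14) = 14
B (Dana): min(-3, 5, 18, 14) = -3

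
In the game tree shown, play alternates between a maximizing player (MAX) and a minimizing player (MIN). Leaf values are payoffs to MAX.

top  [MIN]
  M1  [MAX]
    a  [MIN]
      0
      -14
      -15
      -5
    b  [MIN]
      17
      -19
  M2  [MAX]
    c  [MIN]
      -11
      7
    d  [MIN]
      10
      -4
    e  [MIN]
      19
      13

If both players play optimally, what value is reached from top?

a (MIN): min(0, -14, -15, -5) = -15
b (MIN): min(17, -19) = -19
M1 (MAX): max(-15, -19) = -15
c (MIN): min(-11, 7) = -11
d (MIN): min(10, -4) = -4
e (MIN): min(19, 13) = 13
M2 (MAX): max(-11, -4, 13) = 13
top (MIN): min(-15, 13) = -15

-15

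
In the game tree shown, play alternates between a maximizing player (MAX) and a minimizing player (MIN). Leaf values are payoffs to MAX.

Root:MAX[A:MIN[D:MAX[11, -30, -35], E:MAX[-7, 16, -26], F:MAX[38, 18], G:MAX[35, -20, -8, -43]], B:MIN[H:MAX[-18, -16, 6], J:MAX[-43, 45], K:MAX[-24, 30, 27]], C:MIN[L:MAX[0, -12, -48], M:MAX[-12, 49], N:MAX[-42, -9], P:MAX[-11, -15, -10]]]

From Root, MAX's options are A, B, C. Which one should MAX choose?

D (MAX): max(11, -30, -35) = 11
E (MAX): max(-7, 16, -26) = 16
F (MAX): max(38, 18) = 38
G (MAX): max(35, -20, -8, -43) = 35
A (MIN): min(11, 16, 38, 35) = 11
H (MAX): max(-18, -16, 6) = 6
J (MAX): max(-43, 45) = 45
K (MAX): max(-24, 30, 27) = 30
B (MIN): min(6, 45, 30) = 6
L (MAX): max(0, -12, -48) = 0
M (MAX): max(-12, 49) = 49
N (MAX): max(-42, -9) = -9
P (MAX): max(-11, -15, -10) = -10
C (MIN): min(0, 49, -9, -10) = -10
Root (MAX): max(11, 6, -10) = 11
MAX at Root wants the highest of {A=11, B=6, C=-10}, so chooses A.

A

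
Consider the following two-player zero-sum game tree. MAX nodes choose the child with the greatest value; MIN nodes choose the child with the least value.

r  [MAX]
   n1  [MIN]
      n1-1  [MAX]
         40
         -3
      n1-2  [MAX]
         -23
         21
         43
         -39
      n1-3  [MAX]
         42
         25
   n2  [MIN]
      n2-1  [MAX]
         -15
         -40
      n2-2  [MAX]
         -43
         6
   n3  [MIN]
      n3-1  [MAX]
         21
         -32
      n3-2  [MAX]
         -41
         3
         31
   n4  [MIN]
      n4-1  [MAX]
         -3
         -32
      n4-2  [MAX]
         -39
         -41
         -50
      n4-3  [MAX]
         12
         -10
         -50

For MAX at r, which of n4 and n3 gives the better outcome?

n3

n4-1 (MAX): max(-3, -32) = -3
n4-2 (MAX): max(-39, -41, -50) = -39
n4-3 (MAX): max(12, -10, -50) = 12
n4 (MIN): min(-3, -39, 12) = -39
n3-1 (MAX): max(21, -32) = 21
n3-2 (MAX): max(-41, 3, 31) = 31
n3 (MIN): min(21, 31) = 21
MAX prefers the higher value; n4=-39, n3=21. n3 is better since 21 > -39.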